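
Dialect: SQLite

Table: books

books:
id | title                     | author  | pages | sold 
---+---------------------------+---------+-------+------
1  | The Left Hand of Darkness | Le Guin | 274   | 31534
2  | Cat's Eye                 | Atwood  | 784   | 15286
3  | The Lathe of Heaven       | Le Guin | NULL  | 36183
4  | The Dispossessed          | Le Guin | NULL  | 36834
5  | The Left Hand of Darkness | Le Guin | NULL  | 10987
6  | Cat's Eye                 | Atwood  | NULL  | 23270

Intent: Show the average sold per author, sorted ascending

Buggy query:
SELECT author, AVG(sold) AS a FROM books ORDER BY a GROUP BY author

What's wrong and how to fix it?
Bug: ORDER BY appears before GROUP BY; SQL clause order requires GROUP BY first

Fix: Reorder: SELECT … FROM … GROUP BY … ORDER BY …

Corrected query:
SELECT author, AVG(sold) AS a FROM books GROUP BY author ORDER BY a

Result:
author  | a      
--------+--------
Atwood  | 19278  
Le Guin | 28884.5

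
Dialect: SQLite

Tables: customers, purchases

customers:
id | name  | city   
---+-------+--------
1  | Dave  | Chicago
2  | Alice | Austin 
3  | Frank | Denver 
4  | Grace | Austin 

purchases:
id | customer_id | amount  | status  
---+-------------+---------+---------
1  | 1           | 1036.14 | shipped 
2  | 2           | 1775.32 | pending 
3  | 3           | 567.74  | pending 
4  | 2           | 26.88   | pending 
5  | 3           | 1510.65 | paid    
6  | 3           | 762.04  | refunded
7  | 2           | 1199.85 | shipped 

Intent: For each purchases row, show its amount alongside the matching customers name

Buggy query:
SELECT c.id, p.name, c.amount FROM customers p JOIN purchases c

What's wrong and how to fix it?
Bug: Missing join condition: each purchases row is matched to all customers rows instead of just its own

Fix: Add ON c.customer_id = p.id to the JOIN

Corrected query:
SELECT c.id, p.name, c.amount FROM customers p JOIN purchases c ON c.customer_id = p.id

Result:
id | name  | amount 
---+-------+--------
1  | Dave  | 1036.14
2  | Alice | 1775.32
3  | Frank | 567.74 
4  | Alice | 26.88  
5  | Frank | 1510.65
6  | Frank | 762.04 
7  | Alice | 1199.85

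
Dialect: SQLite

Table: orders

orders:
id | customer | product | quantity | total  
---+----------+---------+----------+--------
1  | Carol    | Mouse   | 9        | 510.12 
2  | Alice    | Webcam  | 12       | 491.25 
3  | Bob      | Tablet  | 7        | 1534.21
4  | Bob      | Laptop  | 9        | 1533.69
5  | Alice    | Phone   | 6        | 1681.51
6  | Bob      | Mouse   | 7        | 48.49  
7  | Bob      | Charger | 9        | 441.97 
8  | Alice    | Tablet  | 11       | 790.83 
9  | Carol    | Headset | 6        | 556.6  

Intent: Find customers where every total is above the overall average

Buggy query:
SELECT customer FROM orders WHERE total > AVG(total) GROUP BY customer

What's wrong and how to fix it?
Bug: AVG() is an aggregate; it can't sit directly in WHERE

Fix: Compute the overall average in a scalar subquery and compare each group's MIN against it in HAVING

Corrected query:
SELECT customer FROM orders GROUP BY customer HAVING MIN(total) > (SELECT AVG(total) FROM orders)

Result:
(no rows)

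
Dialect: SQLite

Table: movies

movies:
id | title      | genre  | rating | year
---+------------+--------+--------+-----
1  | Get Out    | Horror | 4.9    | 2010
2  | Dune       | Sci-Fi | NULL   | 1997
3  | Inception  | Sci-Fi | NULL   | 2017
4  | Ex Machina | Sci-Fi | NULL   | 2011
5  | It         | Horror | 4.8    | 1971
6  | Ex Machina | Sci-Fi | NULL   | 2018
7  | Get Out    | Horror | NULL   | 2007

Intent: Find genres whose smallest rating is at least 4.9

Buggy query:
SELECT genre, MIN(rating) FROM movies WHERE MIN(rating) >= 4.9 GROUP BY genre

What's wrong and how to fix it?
Bug: Aggregates like MIN are computed per group after WHERE runs

Fix: Replace WHERE with HAVING after the GROUP BY

Corrected query:
SELECT genre, MIN(rating) FROM movies GROUP BY genre HAVING MIN(rating) >= 4.9

Result:
(no rows)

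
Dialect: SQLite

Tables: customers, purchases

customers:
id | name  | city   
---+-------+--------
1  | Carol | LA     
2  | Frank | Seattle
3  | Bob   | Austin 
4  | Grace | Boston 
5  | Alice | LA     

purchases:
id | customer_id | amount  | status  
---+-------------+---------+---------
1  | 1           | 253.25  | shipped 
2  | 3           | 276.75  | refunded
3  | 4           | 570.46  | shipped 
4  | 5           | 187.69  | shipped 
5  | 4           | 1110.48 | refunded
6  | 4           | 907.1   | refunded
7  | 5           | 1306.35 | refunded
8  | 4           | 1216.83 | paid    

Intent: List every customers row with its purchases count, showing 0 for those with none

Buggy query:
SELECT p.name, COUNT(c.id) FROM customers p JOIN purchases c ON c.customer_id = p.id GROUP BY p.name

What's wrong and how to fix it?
Bug: INNER JOIN drops customers rows that have no matching purchases rows

Fix: Use LEFT JOIN so parents without children still appear (COUNT(c.id) gives 0)

Corrected query:
SELECT p.name, COUNT(c.id) FROM customers p LEFT JOIN purchases c ON c.customer_id = p.id GROUP BY p.name

Result:
name  | COUNT(c.id)
------+------------
Alice | 2          
Bob   | 1          
Carol | 1          
Frank | 0          
Grace | 4          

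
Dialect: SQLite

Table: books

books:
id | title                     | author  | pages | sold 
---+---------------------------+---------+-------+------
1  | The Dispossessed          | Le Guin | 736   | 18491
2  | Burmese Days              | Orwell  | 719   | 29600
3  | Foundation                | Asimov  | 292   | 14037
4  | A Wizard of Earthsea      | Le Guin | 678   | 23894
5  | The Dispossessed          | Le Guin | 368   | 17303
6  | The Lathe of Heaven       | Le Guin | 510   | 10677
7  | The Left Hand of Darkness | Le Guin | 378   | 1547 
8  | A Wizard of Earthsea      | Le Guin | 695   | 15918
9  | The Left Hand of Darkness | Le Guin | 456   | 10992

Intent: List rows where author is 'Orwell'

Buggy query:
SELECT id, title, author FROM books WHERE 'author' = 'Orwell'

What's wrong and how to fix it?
Bug: 'author' in single quotes is a string literal, not the column; the comparison is literal-vs-literal and never true

Fix: Remove the quotes around the column name (or use double quotes for an identifier)

Corrected query:
SELECT id, title, author FROM books WHERE author = 'Orwell'

Result:
id | title        | author
---+--------------+-------
2  | Burmese Days | Orwell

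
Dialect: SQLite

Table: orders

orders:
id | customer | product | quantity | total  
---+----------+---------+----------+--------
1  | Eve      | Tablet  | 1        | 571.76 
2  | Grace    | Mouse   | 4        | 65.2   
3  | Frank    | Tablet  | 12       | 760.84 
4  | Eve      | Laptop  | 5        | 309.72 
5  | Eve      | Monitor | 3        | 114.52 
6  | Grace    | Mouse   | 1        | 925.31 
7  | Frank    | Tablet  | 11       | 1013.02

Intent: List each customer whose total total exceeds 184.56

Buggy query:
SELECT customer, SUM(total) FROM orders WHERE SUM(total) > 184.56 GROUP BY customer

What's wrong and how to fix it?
Bug: WHERE runs before GROUP BY, so aggregates aren't available there

Fix: Move the aggregate condition to a HAVING clause

Corrected query:
SELECT customer, SUM(total) FROM orders GROUP BY customer HAVING SUM(total) > 184.56

Result:
customer | SUM(total)
---------+-----------
Eve      | 996       
Frank    | 1773.86   
Grace    | 990.51    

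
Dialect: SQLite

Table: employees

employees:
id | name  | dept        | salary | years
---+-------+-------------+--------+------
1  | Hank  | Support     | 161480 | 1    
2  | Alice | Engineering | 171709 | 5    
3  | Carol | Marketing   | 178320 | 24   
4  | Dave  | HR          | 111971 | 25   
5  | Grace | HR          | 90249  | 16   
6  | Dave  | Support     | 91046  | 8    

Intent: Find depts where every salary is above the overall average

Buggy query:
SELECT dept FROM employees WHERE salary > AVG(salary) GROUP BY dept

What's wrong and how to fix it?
Bug: AVG() is an aggregate; it can't sit directly in WHERE

Fix: Compute the overall average in a scalar subquery and compare each group's MIN against it in HAVING

Corrected query:
SELECT dept FROM employees GROUP BY dept HAVING MIN(salary) > (SELECT AVG(salary) FROM employees)

Result:
dept       
-----------
Engineering
Marketing  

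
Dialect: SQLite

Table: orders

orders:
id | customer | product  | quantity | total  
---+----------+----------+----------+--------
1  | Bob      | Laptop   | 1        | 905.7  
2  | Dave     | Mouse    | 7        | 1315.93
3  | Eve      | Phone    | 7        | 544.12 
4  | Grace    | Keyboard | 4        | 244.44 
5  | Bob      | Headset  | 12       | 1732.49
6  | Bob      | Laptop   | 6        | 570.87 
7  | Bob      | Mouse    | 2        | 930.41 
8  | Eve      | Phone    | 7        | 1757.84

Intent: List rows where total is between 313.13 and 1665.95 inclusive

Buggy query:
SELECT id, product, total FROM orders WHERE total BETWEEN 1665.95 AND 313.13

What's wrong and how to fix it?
Bug: The bounds are reversed; BETWEEN a AND b requires a <= b to match anything

Fix: Swap the bounds so the smaller value comes first

Corrected query:
SELECT id, product, total FROM orders WHERE total BETWEEN 313.13 AND 1665.95

Result:
id | product | total  
---+---------+--------
1  | Laptop  | 905.7  
2  | Mouse   | 1315.93
3  | Phone   | 544.12 
6  | Laptop  | 570.87 
7  | Mouse   | 930.41 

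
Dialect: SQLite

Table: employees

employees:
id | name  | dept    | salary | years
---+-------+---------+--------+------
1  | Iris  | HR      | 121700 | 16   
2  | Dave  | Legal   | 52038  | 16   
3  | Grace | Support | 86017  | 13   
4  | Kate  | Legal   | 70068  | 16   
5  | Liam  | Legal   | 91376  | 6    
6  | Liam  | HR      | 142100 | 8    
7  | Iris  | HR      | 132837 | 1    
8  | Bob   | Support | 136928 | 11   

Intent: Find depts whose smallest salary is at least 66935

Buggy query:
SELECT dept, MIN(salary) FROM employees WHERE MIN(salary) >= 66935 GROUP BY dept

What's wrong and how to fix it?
Bug: Aggregates like MIN are computed per group after WHERE runs

Fix: Use HAVING for the per-group MIN condition

Corrected query:
SELECT dept, MIN(salary) FROM employees GROUP BY dept HAVING MIN(salary) >= 66935

Result:
dept    | MIN(salary)
--------+------------
HR      | 121700     
Support | 86017      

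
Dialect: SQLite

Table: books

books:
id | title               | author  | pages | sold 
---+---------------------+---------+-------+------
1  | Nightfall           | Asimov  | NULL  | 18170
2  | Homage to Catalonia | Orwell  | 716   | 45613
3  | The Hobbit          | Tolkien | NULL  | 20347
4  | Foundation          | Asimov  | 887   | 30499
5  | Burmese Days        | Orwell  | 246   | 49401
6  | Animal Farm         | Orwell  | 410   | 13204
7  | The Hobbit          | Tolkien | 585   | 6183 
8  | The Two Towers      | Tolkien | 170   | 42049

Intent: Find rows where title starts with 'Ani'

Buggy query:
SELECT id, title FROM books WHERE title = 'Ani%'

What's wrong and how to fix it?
Bug: '=' compares the literal string including the % character; pattern matching needs LIKE

Fix: Use LIKE for wildcard pattern matching

Corrected query:
SELECT id, title FROM books WHERE title LIKE 'Ani%'

Result:
id | title      
---+------------
6  | Animal Farm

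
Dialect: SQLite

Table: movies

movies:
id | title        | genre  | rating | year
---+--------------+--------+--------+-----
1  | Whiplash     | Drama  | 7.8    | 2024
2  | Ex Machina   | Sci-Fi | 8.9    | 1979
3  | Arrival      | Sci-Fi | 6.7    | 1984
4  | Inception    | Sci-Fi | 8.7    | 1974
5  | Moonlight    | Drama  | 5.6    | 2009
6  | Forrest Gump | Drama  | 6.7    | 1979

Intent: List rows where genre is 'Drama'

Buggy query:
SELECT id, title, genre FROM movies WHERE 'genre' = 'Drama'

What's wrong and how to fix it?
Bug: Single quotes denote string literals in SQL; the column name is being compared as a constant string

Fix: Remove the quotes around the column name (or use double quotes for an identifier)

Corrected query:
SELECT id, title, genre FROM movies WHERE genre = 'Drama'

Result:
id | title        | genre
---+--------------+------
1  | Whiplash     | Drama
5  | Moonlight    | Drama
6  | Forrest Gump | Drama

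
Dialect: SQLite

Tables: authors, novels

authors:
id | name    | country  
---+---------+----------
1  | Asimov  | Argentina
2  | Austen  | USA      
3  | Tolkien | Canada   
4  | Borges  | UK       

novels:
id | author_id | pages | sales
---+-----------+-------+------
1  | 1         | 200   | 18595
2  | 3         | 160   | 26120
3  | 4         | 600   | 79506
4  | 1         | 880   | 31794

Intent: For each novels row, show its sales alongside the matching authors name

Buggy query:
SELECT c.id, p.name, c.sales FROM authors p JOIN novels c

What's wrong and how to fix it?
Bug: Missing join condition: each novels row is matched to all authors rows instead of just its own

Fix: Specify the join condition linking the foreign key to the parent id

Corrected query:
SELECT c.id, p.name, c.sales FROM authors p JOIN novels c ON c.author_id = p.id

Result:
id | name    | sales
---+---------+------
1  | Asimov  | 18595
2  | Tolkien | 26120
3  | Borges  | 79506
4  | Asimov  | 31794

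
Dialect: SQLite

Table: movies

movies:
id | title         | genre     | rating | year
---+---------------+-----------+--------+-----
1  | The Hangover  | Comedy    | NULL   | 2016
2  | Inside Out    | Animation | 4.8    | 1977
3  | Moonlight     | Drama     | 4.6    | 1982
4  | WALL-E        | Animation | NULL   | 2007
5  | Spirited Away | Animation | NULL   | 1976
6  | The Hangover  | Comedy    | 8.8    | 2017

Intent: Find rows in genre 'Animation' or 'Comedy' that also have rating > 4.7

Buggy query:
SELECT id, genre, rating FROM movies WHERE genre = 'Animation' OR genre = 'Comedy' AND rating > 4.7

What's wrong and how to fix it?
Bug: Without parentheses, AND is evaluated before OR, so the rating filter only applies to the 'Comedy' branch

Fix: Group the OR with parentheses (or use IN), then AND the threshold

Corrected query:
SELECT id, genre, rating FROM movies WHERE (genre = 'Animation' OR genre = 'Comedy') AND rating > 4.7

Result:
id | genre     | rating
---+-----------+-------
2  | Animation | 4.8   
6  | Comedy    | 8.8   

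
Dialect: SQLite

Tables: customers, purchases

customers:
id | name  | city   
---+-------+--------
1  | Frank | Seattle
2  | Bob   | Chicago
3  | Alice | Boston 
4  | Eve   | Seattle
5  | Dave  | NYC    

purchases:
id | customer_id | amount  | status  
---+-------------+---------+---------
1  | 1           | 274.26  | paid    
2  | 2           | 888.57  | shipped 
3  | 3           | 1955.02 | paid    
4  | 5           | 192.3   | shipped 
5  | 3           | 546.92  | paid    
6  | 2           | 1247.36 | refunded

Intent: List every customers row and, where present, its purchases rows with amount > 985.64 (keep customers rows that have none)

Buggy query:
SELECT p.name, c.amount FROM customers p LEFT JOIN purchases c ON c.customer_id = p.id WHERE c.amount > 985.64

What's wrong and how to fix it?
Bug: A WHERE condition on the right-hand table after LEFT JOIN drops unmatched parents

Fix: Put 'c.amount > 985.64' in the JOIN's ON clause instead of WHERE

Corrected query:
SELECT p.name, c.amount FROM customers p LEFT JOIN purchases c ON c.customer_id = p.id AND c.amount > 985.64

Result:
name  | amount 
------+--------
Frank | NULL   
Bob   | 1247.36
Alice | 1955.02
Eve   | NULL   
Dave  | NULL   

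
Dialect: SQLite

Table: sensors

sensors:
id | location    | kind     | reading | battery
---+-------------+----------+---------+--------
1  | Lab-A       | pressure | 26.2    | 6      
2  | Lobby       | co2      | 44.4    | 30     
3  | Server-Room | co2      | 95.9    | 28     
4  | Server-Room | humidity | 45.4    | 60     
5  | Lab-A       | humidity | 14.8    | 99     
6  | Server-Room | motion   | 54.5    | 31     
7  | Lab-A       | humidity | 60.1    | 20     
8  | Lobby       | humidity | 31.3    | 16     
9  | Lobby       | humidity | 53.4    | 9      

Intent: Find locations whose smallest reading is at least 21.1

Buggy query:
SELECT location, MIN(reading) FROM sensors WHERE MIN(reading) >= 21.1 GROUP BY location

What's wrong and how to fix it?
Bug: Aggregates like MIN are computed per group after WHERE runs

Fix: Replace WHERE with HAVING after the GROUP BY

Corrected query:
SELECT location, MIN(reading) FROM sensors GROUP BY location HAVING MIN(reading) >= 21.1

Result:
location    | MIN(reading)
------------+-------------
Lobby       | 31.3        
Server-Room | 45.4        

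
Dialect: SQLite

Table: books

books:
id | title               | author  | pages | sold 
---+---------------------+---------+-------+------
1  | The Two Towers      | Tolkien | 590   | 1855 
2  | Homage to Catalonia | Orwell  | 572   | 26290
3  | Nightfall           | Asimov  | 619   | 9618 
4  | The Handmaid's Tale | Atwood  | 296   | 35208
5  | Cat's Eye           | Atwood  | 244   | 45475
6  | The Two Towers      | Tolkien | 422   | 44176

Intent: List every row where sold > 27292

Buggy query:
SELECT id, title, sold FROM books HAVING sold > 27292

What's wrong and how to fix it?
Bug: This is a non-aggregate query (no GROUP BY, no aggregates), so in SQLite the HAVING clause is invalid here; a row-level condition belongs in WHERE

Fix: Use WHERE for row-level filtering

Corrected query:
SELECT id, title, sold FROM books WHERE sold > 27292

Result:
id | title               | sold 
---+---------------------+------
4  | The Handmaid's Tale | 35208
5  | Cat's Eye           | 45475
6  | The Two Towers      | 44176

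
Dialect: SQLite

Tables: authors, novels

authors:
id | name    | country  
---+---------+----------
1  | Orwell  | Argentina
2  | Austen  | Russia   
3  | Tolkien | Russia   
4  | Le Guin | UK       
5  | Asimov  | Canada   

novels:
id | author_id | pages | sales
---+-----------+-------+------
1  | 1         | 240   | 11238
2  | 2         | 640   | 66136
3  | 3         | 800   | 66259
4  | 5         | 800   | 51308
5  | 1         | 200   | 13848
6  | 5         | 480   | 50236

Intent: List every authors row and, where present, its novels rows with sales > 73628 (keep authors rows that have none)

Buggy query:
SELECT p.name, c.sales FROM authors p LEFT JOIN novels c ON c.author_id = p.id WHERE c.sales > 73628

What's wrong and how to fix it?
Bug: A WHERE condition on the right-hand table after LEFT JOIN drops unmatched parents

Fix: Put 'c.sales > 73628' in the JOIN's ON clause instead of WHERE

Corrected query:
SELECT p.name, c.sales FROM authors p LEFT JOIN novels c ON c.author_id = p.id AND c.sales > 73628

Result:
name    | sales
--------+------
Orwell  | NULL 
Austen  | NULL 
Tolkien | NULL 
Le Guin | NULL 
Asimov  | NULL 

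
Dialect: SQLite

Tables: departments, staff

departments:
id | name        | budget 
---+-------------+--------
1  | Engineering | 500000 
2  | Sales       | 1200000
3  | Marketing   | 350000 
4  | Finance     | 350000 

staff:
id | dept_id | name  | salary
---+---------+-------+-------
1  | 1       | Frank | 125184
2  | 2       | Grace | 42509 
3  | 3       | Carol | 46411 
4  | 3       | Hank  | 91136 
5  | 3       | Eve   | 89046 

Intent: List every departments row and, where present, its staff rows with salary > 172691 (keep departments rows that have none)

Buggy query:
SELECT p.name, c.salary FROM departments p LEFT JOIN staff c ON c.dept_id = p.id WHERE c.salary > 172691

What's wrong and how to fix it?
Bug: A WHERE condition on the right-hand table after LEFT JOIN drops unmatched parents

Fix: Move the right-table condition into the ON clause so unmatched parents are kept

Corrected query:
SELECT p.name, c.salary FROM departments p LEFT JOIN staff c ON c.dept_id = p.id AND c.salary > 172691

Result:
name        | salary
------------+-------
Engineering | NULL  
Sales       | NULL  
Marketing   | NULL  
Finance     | NULL  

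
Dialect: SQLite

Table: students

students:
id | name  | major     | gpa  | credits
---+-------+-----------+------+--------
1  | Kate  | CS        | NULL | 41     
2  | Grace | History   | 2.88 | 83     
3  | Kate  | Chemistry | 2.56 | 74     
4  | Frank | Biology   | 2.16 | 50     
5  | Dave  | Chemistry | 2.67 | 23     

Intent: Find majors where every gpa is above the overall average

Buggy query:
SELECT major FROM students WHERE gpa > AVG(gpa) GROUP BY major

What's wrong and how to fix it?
Bug: AVG() is an aggregate; it can't sit directly in WHERE

Fix: Use a subquery for AVG and a HAVING MIN(...) filter so the condition holds for every row in the group

Corrected query:
SELECT major FROM students GROUP BY major HAVING MIN(gpa) > (SELECT AVG(gpa) FROM students)

Result:
major  
-------
History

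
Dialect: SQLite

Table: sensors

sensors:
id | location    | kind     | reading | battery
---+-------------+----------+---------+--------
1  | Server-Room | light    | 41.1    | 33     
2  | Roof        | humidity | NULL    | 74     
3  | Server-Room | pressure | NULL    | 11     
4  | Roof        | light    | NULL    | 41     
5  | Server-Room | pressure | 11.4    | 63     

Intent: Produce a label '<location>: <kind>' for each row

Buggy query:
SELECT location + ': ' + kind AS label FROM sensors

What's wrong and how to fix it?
Bug: '+' is numeric addition; on text columns SQLite converts them to 0 instead of concatenating

Fix: Replace + with || to concatenate text

Corrected query:
SELECT location || ': ' || kind AS label FROM sensors

Result:
label                
---------------------
Server-Room: light   
Roof: humidity       
Server-Room: pressure
Roof: light          
Server-Room: pressure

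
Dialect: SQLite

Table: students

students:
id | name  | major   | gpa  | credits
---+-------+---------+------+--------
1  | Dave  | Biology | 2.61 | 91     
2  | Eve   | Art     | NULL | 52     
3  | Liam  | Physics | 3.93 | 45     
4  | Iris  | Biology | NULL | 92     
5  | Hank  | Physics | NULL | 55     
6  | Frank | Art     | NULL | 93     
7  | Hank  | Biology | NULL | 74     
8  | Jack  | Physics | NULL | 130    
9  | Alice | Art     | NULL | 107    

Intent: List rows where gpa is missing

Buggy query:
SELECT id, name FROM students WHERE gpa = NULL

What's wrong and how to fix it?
Bug: Comparing to NULL with '=' never matches; NULL = NULL is unknown, not true

Fix: Use IS NULL to test for NULL

Corrected query:
SELECT id, name FROM students WHERE gpa IS NULL

Result:
id | name 
---+------
2  | Eve  
4  | Iris 
5  | Hank 
6  | Frank
7  | Hank 
8  | Jack 
9  | Alice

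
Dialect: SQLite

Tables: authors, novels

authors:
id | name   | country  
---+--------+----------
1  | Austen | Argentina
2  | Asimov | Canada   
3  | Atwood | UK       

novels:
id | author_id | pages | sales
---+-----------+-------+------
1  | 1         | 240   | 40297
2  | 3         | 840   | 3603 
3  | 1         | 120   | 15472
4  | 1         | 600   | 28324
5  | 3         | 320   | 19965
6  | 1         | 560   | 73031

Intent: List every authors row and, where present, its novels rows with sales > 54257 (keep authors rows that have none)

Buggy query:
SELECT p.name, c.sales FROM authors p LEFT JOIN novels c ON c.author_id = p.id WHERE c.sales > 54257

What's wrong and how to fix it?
Bug: A WHERE condition on the right-hand table after LEFT JOIN drops unmatched parents

Fix: Move the right-table condition into the ON clause so unmatched parents are kept

Corrected query:
SELECT p.name, c.sales FROM authors p LEFT JOIN novels c ON c.author_id = p.id AND c.sales > 54257

Result:
name   | sales
-------+------
Austen | 73031
Asimov | NULL 
Atwood | NULL 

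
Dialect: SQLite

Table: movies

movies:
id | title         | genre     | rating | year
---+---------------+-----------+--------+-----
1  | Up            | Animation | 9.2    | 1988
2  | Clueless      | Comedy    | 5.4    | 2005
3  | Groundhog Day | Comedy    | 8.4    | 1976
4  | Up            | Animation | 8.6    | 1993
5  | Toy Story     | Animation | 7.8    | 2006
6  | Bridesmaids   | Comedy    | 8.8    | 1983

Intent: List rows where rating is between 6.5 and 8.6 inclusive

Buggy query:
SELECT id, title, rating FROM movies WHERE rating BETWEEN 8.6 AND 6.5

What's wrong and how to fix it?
Bug: BETWEEN expects the lower bound first; with 8.6 AND 6.5 the range is empty

Fix: Write BETWEEN 6.5 AND 8.6

Corrected query:
SELECT id, title, rating FROM movies WHERE rating BETWEEN 6.5 AND 8.6

Result:
id | title         | rating
---+---------------+-------
3  | Groundhog Day | 8.4   
4  | Up            | 8.6   
5  | Toy Story     | 7.8   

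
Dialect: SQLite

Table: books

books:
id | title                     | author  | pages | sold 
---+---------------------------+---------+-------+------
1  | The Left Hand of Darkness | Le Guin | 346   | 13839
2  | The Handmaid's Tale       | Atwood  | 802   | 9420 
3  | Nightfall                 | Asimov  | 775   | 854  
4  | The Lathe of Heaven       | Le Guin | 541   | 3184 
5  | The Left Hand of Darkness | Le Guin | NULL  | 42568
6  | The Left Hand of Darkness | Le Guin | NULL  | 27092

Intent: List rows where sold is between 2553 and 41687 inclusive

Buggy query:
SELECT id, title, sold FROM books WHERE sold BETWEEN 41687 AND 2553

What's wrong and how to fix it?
Bug: The bounds are reversed; BETWEEN a AND b requires a <= b to match anything

Fix: Write BETWEEN 2553 AND 41687

Corrected query:
SELECT id, title, sold FROM books WHERE sold BETWEEN 2553 AND 41687

Result:
id | title                     | sold 
---+---------------------------+------
1  | The Left Hand of Darkness | 13839
2  | The Handmaid's Tale       | 9420 
4  | The Lathe of Heaven       | 3184 
6  | The Left Hand of Darkness | 27092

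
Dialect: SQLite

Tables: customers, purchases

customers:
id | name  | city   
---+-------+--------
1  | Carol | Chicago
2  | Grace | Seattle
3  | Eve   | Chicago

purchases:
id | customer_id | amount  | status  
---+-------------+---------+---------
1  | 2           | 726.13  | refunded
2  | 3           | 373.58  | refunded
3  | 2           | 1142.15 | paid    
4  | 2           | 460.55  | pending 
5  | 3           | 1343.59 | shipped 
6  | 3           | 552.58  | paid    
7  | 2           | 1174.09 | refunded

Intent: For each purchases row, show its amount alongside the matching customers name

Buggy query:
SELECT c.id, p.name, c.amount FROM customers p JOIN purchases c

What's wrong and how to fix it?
Bug: JOIN with no ON clause produces a cartesian product; every purchases row pairs with every customers row

Fix: Add ON c.customer_id = p.id to the JOIN

Corrected query:
SELECT c.id, p.name, c.amount FROM customers p JOIN purchases c ON c.customer_id = p.id

Result:
id | name  | amount 
---+-------+--------
1  | Grace | 726.13 
2  | Eve   | 373.58 
3  | Grace | 1142.15
4  | Grace | 460.55 
5  | Eve   | 1343.59
6  | Eve   | 552.58 
7  | Grace | 1174.09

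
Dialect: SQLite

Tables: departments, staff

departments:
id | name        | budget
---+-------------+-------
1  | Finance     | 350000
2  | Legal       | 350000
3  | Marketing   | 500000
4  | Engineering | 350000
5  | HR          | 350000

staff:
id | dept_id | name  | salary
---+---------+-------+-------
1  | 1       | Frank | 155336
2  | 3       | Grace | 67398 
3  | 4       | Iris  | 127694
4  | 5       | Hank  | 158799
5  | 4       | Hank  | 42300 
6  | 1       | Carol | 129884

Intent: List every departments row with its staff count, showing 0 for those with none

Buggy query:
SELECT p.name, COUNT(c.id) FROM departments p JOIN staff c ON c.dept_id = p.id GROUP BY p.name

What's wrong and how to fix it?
Bug: An inner join excludes parents with zero children

Fix: Switch to LEFT JOIN to retain unmatched parent rows

Corrected query:
SELECT p.name, COUNT(c.id) FROM departments p LEFT JOIN staff c ON c.dept_id = p.id GROUP BY p.name

Result:
name        | COUNT(c.id)
------------+------------
Engineering | 2          
Finance     | 2          
HR          | 1          
Legal       | 0          
Marketing   | 1          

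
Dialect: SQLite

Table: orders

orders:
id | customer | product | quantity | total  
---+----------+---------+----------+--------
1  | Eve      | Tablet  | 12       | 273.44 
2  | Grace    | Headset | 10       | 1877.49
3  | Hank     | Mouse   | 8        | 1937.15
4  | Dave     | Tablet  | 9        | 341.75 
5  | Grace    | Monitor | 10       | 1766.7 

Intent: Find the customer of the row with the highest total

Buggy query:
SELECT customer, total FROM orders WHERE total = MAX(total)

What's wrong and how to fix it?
Bug: MAX(total) is an aggregate and cannot be used directly in WHERE

Fix: Use a subquery: WHERE total = (SELECT MAX(total) FROM orders)

Corrected query:
SELECT customer, total FROM orders WHERE total = (SELECT MAX(total) FROM orders)

Result:
customer | total  
---------+--------
Hank     | 1937.15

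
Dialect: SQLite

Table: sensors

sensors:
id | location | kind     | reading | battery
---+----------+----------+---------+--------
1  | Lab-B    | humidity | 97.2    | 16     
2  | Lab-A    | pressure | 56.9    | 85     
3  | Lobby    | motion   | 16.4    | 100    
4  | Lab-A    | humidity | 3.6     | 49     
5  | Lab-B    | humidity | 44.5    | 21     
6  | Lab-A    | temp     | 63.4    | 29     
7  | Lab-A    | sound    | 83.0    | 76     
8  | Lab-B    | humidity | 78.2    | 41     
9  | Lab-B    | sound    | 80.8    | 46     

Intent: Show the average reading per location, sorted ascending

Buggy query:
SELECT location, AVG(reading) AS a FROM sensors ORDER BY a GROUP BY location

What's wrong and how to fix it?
Bug: GROUP BY must precede ORDER BY

Fix: Reorder: SELECT … FROM … GROUP BY … ORDER BY …

Corrected query:
SELECT location, AVG(reading) AS a FROM sensors GROUP BY location ORDER BY a

Result:
location | a     
---------+-------
Lobby    | 16.4  
Lab-A    | 51.725
Lab-B    | 75.175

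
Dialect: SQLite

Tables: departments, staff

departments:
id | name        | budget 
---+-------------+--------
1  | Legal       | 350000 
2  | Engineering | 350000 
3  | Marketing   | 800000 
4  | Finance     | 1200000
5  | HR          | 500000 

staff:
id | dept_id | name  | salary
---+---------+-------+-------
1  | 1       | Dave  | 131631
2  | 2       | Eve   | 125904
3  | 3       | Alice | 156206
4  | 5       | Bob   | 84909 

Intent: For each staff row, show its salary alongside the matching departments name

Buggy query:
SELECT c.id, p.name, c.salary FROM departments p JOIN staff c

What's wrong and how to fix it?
Bug: JOIN with no ON clause produces a cartesian product; every staff row pairs with every departments row

Fix: Add ON c.dept_id = p.id to the JOIN

Corrected query:
SELECT c.id, p.name, c.salary FROM departments p JOIN staff c ON c.dept_id = p.id

Result:
id | name        | salary
---+-------------+-------
1  | Legal       | 131631
2  | Engineering | 125904
3  | Marketing   | 156206
4  | HR          | 84909 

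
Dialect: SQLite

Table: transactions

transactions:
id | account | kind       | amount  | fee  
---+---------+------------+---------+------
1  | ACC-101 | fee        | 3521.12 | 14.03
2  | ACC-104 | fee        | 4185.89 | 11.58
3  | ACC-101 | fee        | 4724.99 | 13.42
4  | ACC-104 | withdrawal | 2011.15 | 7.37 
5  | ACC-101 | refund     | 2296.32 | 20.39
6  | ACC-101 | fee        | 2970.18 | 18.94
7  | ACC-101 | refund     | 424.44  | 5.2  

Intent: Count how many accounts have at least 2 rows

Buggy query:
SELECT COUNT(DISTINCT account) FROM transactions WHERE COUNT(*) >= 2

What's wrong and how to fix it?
Bug: COUNT(*) cannot appear in WHERE; the per-group count doesn't exist yet

Fix: Use a subquery that GROUPs and filters with HAVING, then count its rows

Corrected query:
SELECT COUNT(*) FROM (SELECT account FROM transactions GROUP BY account HAVING COUNT(*) >= 2)

Result:
COUNT(*)
--------
2       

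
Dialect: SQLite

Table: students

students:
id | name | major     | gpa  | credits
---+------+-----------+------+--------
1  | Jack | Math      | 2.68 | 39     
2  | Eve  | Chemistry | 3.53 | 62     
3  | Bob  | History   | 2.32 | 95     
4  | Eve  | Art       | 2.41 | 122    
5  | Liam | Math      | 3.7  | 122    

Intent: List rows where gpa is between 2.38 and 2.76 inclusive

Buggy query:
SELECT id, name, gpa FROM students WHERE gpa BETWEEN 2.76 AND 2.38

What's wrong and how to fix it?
Bug: The bounds are reversed; BETWEEN a AND b requires a <= b to match anything

Fix: Write BETWEEN 2.38 AND 2.76

Corrected query:
SELECT id, name, gpa FROM students WHERE gpa BETWEEN 2.38 AND 2.76

Result:
id | name | gpa 
---+------+-----
1  | Jack | 2.68
4  | Eve  | 2.41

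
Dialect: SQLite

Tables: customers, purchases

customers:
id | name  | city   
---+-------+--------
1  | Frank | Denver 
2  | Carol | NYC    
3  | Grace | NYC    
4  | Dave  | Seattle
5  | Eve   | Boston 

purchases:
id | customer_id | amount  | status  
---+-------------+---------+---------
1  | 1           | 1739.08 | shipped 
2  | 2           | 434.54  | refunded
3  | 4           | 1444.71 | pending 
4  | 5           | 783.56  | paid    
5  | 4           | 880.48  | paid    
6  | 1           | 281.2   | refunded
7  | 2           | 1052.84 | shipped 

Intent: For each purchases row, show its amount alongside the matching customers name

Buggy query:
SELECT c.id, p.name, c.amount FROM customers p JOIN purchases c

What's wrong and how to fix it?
Bug: JOIN with no ON clause produces a cartesian product; every purchases row pairs with every customers row

Fix: Specify the join condition linking the foreign key to the parent id

Corrected query:
SELECT c.id, p.name, c.amount FROM customers p JOIN purchases c ON c.customer_id = p.id

Result:
id | name  | amount 
---+-------+--------
1  | Frank | 1739.08
2  | Carol | 434.54 
3  | Dave  | 1444.71
4  | Eve   | 783.56 
5  | Dave  | 880.48 
6  | Frank | 281.2  
7  | Carol | 1052.84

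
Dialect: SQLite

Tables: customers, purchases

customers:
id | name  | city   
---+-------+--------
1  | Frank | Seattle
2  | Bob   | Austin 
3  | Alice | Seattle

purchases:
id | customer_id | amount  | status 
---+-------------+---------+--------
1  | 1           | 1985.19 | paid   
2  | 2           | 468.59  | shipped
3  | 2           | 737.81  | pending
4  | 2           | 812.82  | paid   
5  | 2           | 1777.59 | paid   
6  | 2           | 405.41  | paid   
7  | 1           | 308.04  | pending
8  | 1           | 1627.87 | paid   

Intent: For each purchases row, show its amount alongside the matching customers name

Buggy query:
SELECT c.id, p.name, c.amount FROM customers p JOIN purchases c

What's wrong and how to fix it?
Bug: Missing join condition: each purchases row is matched to all customers rows instead of just its own

Fix: Specify the join condition linking the foreign key to the parent id

Corrected query:
SELECT c.id, p.name, c.amount FROM customers p JOIN purchases c ON c.customer_id = p.id

Result:
id | name  | amount 
---+-------+--------
1  | Frank | 1985.19
2  | Bob   | 468.59 
3  | Bob   | 737.81 
4  | Bob   | 812.82 
5  | Bob   | 1777.59
6  | Bob   | 405.41 
7  | Frank | 308.04 
8  | Frank | 1627.87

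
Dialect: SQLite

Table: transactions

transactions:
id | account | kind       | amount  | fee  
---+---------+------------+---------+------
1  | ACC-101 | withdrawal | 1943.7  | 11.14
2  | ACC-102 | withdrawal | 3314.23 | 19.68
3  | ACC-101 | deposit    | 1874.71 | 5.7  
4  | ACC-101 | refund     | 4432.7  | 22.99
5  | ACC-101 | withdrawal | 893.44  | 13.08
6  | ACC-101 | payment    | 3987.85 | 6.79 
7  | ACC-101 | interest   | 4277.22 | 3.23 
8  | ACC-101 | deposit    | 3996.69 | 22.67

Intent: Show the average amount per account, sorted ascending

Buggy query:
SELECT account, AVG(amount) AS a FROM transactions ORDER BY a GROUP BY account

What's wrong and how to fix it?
Bug: ORDER BY appears before GROUP BY; SQL clause order requires GROUP BY first

Fix: Move ORDER BY to the end, after GROUP BY

Corrected query:
SELECT account, AVG(amount) AS a FROM transactions GROUP BY account ORDER BY a

Result:
account | a          
--------+------------
ACC-101 | 3058.044286
ACC-102 | 3314.23    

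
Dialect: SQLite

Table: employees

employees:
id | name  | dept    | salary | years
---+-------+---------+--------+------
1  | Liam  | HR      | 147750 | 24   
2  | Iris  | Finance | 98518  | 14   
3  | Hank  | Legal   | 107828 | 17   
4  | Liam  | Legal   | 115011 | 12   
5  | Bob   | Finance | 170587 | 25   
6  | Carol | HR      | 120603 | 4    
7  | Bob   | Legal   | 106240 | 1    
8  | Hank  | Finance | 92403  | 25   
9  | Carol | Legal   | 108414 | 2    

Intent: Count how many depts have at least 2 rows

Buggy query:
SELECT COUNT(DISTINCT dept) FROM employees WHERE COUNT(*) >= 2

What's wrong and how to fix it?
Bug: COUNT(*) cannot appear in WHERE; the per-group count doesn't exist yet

Fix: Group first with HAVING COUNT(*) >= 2, then COUNT the resulting groups

Corrected query:
SELECT COUNT(*) FROM (SELECT dept FROM employees GROUP BY dept HAVING COUNT(*) >= 2)

Result:
COUNT(*)
--------
3       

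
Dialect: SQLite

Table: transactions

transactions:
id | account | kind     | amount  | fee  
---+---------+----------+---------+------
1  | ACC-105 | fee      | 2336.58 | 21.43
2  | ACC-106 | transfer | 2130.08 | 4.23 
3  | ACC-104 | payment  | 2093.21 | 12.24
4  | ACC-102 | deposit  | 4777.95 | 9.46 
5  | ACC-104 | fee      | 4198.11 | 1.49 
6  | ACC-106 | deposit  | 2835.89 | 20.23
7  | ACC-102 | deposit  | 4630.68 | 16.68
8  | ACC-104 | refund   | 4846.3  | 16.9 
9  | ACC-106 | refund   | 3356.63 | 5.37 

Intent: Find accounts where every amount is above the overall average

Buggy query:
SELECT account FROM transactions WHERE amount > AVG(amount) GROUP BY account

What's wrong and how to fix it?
Bug: WHERE evaluates per row before aggregation, so AVG() is unavailable

Fix: Use a subquery for AVG and a HAVING MIN(...) filter so the condition holds for every row in the group

Corrected query:
SELECT account FROM transactions GROUP BY account HAVING MIN(amount) > (SELECT AVG(amount) FROM transactions)

Result:
account
-------
ACC-102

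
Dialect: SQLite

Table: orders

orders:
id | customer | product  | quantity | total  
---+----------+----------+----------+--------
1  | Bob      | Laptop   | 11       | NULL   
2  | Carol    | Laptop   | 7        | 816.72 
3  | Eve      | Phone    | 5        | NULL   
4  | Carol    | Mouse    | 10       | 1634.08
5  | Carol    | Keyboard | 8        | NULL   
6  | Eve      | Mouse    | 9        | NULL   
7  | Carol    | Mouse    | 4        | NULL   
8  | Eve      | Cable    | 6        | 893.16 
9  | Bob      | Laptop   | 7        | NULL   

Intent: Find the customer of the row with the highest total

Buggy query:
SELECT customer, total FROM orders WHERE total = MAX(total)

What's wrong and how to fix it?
Bug: WHERE is evaluated per row; an aggregate over the whole table isn't defined there

Fix: Wrap MAX in a scalar subquery so WHERE compares against a single value

Corrected query:
SELECT customer, total FROM orders WHERE total = (SELECT MAX(total) FROM orders)

Result:
customer | total  
---------+--------
Carol    | 1634.08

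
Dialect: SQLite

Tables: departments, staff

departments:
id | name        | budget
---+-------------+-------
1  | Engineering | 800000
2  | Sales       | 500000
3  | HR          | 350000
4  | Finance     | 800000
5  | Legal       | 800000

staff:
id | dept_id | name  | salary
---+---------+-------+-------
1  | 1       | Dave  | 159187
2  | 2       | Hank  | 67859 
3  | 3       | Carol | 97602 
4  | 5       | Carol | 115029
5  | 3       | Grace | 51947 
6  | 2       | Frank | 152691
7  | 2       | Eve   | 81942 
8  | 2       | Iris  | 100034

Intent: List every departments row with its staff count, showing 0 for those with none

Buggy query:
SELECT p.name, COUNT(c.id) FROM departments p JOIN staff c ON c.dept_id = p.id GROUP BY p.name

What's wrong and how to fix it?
Bug: INNER JOIN drops departments rows that have no matching staff rows

Fix: Switch to LEFT JOIN to retain unmatched parent rows

Corrected query:
SELECT p.name, COUNT(c.id) FROM departments p LEFT JOIN staff c ON c.dept_id = p.id GROUP BY p.name

Result:
name        | COUNT(c.id)
------------+------------
Engineering | 1          
Finance     | 0          
HR          | 2          
Legal       | 1          
Sales       | 4          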